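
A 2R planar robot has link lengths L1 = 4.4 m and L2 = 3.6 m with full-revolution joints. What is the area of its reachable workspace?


r_max = L1 + L2 = 8.0 m
r_min = |L1 - L2| = 0.8 m
Area = pi*(r_max^2 - r_min^2)
= pi*(64.0 - 0.64)
= pi * 63.36
= 199.0513 m^2


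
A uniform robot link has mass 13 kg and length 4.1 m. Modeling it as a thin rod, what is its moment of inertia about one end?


I = (1/3) * m * L^2
= (1/3) * 13 * 4.1^2
= 0.333333 * 13 * 16.81
= 72.8433 kg*m^2


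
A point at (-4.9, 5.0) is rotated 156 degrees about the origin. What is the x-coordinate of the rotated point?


x' = x*cos(theta) - y*sin(theta)
cos(156 deg) = -0.9135, sin(156 deg) = 0.4067
x' = -4.9 * -0.9135 - 5.0 * 0.4067
= 4.4764 - 2.0337
= 2.4427


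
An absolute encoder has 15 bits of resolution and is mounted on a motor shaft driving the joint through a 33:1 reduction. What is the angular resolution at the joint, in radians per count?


counts = 2^15 = 32768
effective counts at joint = 32768 * 33 = 1081344
resolution = 2*pi / 1081344
= 5.8105e-06 rad/count


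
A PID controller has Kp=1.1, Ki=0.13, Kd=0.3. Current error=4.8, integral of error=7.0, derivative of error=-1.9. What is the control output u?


u = Kp*e + Ki*int(e) + Kd*de/dt
= 1.1*4.8 + 0.13*7.0 + 0.3*(-1.9)
= 5.28 + 0.91 + -0.57
= 5.62


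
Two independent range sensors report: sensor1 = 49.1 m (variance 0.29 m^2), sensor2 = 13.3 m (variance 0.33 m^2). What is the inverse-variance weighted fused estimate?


w1 = (1/var1) / (1/var1 + 1/var2)
   = 3.4483 / (3.4483 + 3.0303) = 0.5323
w2 = 1 - w1 = 0.4677
fused = w1*s1 + w2*s2 = 26.1339 + 6.221
= 32.3548 m


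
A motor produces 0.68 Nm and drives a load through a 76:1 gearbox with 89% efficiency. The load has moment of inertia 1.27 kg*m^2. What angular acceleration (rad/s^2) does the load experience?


tau_out = tau_motor * N * eta
= 0.68 * 76 * 0.89 = 45.9952 Nm
alpha = tau_out / I = 45.9952 / 1.27
= 36.2167 rad/s^2


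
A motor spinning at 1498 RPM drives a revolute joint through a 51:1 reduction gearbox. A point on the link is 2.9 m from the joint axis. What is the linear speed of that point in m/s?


omega_motor = 1498 * 2*pi/60 = 156.8702 rad/s
omega_joint = omega_motor / 51 = 3.0759 rad/s
v = omega_joint * r = 3.0759 * 2.9
= 8.9201 m/s


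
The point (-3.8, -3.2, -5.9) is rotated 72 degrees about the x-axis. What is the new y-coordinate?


Rotation about x-axis: y' = y*cos(theta) - z*sin(theta)
= -3.2 * 0.309 - -5.9 * 0.9511
= 4.6224


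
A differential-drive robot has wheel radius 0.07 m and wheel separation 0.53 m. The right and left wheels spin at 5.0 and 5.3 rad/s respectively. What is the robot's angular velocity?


vR = r*wR = 0.07*5.0 = 0.35 m/s
vL = r*wL = 0.07*5.3 = 0.371 m/s
v = (vR+vL)/2 = 0.3605 m/s
omega = (vR-vL)/L = -0.0396 rad/s
angular velocity = -0.0396 rad/s


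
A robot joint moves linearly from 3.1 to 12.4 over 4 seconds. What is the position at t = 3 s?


s = t/T = 3/4 = 0.75
p(t) = p0 + (pf-p0)*s
= 3.1 + (12.4 - 3.1) * 0.75
= 10.075


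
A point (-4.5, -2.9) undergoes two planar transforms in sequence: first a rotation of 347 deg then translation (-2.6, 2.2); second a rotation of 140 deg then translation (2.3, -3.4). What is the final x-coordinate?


After transform 1:
x1 = cos(347)*-4.5 - sin(347)*-2.9 + -2.6 = -7.637
y1 = sin(347)*-4.5 + cos(347)*-2.9 + 2.2 = 0.3866
After transform 2:
x2 = cos(140)*-7.637 - sin(140)*0.3866 + 2.3
= 7.9018


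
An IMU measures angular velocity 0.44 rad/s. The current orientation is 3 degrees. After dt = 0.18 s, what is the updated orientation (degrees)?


delta_theta = w * dt = 0.44 * 0.18 = 0.0792 rad
= 4.5378 deg
theta_new = 3 + 4.5378 = 7.5378 deg


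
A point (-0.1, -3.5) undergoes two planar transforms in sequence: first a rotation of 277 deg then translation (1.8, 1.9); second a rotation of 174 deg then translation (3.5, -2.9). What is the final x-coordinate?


After transform 1:
x1 = cos(277)*-0.1 - sin(277)*-3.5 + 1.8 = -1.6861
y1 = sin(277)*-0.1 + cos(277)*-3.5 + 1.9 = 1.5727
After transform 2:
x2 = cos(174)*-1.6861 - sin(174)*1.5727 + 3.5
= 5.0125


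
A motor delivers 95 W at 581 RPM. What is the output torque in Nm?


omega = 581 * 2*pi/60 = 60.8422 rad/s
tau = P / omega = 95 / 60.8422
= 1.5614 Nm


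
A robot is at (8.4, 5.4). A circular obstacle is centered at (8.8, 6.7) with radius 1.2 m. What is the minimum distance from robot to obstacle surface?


center_dist = sqrt((8.4-8.8)^2 + (5.4-6.7)^2)
= sqrt(0.16 + 1.69)
= 1.3601
min_dist = center_dist - radius = 1.3601 - 1.2 = 0.1601 m


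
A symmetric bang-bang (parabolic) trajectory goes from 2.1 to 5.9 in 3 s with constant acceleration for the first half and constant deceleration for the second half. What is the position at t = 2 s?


Symmetric rest-to-rest: each phase covers (pf-p0)/2 in time T/2. 0.5*a*(T/2)^2 = (pf-p0)/2 => a = 4*(pf-p0)/T^2
a = 4*(5.9-2.1)/3^2 = 1.6889
t = 2 is in the deceleration phase (t > T/2).
p = pf - 0.5*a*(T-t)^2 = 5.9 - 0.5*1.6889*1^2
= 5.0556


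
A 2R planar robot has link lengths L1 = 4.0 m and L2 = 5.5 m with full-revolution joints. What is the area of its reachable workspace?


r_max = L1 + L2 = 9.5 m
r_min = |L1 - L2| = 1.5 m
Area = pi*(r_max^2 - r_min^2)
= pi*(90.25 - 2.25)
= pi * 88.0
= 276.4602 m^2


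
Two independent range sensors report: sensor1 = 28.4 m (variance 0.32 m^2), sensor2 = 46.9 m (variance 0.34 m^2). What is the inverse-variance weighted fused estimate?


w1 = (1/var1) / (1/var1 + 1/var2)
   = 3.125 / (3.125 + 2.9412) = 0.5152
w2 = 1 - w1 = 0.4848
fused = w1*s1 + w2*s2 = 14.6303 + 22.7394
= 37.3697 m


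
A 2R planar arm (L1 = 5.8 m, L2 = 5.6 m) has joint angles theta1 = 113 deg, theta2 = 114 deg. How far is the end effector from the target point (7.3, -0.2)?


End effector via forward kinematics:
x = L1*cos(t1) + L2*cos(t1+t2) = -6.0854
y = L1*sin(t1) + L2*sin(t1+t2) = 1.2433
Distance to target:
d = sqrt((7.3 - -6.0854)^2 + (-0.2 - 1.2433)^2)
= sqrt(179.1698 + 2.0833)
= 13.463 m


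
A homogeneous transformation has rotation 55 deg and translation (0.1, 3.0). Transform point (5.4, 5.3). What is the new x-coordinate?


x' = cos(theta)*px - sin(theta)*py + tx
= 0.5736*5.4 - 0.8192*5.3 + 0.1
= -1.1442


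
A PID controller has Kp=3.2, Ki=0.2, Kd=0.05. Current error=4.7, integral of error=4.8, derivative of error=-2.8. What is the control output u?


u = Kp*e + Ki*int(e) + Kd*de/dt
= 3.2*4.7 + 0.2*4.8 + 0.05*(-2.8)
= 15.04 + 0.96 + -0.14
= 15.86


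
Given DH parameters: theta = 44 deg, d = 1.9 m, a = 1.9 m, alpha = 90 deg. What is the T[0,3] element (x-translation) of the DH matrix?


T[0,3] = a * cos(theta)
= 1.9 * cos(44 deg)
= 1.9 * 0.7193
= 1.3667


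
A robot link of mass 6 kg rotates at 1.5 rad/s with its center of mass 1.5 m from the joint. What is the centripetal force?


F = m * omega^2 * r
= 6 * 1.5^2 * 1.5
= 6 * 2.25 * 1.5
= 20.25 N


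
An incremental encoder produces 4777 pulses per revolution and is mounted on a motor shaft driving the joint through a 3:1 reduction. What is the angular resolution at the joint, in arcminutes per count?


counts per rev = 4777
effective counts at joint = 4777 * 3 = 14331
resolution = 360*60 / 14331
= 1.5072 arcmin/count


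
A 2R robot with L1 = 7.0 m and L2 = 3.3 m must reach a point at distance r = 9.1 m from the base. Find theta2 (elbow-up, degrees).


cos(theta2) = (r^2 - L1^2 - L2^2) / (2*L1*L2)
cos(theta2) = (82.81 - 49.0 - 10.89) / 46.2
cos(theta2) = 0.496104
theta2 = 60.2574 degrees


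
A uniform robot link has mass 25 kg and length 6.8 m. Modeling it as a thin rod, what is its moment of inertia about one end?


I = (1/3) * m * L^2
= (1/3) * 25 * 6.8^2
= 0.333333 * 25 * 46.24
= 385.3333 kg*m^2


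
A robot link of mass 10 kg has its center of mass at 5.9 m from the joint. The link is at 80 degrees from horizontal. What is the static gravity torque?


tau = m*g*L*cos(angle)
= 10 * 9.81 * 5.9 * cos(80 deg)
= 10 * 9.81 * 5.9 * 0.1736
= 100.5058 Nm


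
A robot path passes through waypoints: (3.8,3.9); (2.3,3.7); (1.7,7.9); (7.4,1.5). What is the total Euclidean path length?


Segment lengths:
  seg1 = sqrt((-1.5)^2 + (-0.2)^2) = 1.5133
  seg2 = sqrt((-0.6)^2 + (4.2)^2) = 4.2426
  seg3 = sqrt((5.7)^2 + (-6.4)^2) = 8.5703
Total = 14.3262


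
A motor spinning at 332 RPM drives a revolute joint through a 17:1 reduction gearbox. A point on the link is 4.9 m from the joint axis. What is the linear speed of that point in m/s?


omega_motor = 332 * 2*pi/60 = 34.767 rad/s
omega_joint = omega_motor / 17 = 2.0451 rad/s
v = omega_joint * r = 2.0451 * 4.9
= 10.0211 m/s


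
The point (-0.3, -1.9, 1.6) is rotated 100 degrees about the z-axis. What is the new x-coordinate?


Rotation about z-axis: x' = x*cos(theta) - y*sin(theta)
= -0.3 * -0.1736 - -1.9 * 0.9848
= 1.9232


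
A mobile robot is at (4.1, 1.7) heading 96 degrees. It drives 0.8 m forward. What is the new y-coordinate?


y_new = y0 + d*sin(theta)
= 1.7 + 0.8*sin(96)
= 1.7 + 0.7956
= 2.4956


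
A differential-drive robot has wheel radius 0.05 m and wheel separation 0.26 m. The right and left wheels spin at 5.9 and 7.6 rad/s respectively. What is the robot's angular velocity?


vR = r*wR = 0.05*5.9 = 0.295 m/s
vL = r*wL = 0.05*7.6 = 0.38 m/s
v = (vR+vL)/2 = 0.3375 m/s
omega = (vR-vL)/L = -0.3269 rad/s
angular velocity = -0.3269 rad/s


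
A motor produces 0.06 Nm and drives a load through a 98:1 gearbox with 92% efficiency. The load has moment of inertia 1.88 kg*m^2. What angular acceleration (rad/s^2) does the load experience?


tau_out = tau_motor * N * eta
= 0.06 * 98 * 0.92 = 5.4096 Nm
alpha = tau_out / I = 5.4096 / 1.88
= 2.8774 rad/s^2


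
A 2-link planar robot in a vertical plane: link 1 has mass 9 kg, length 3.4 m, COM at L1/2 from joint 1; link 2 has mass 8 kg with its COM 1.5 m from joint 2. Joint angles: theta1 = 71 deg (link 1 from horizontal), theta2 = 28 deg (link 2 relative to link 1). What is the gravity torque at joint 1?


Horizontal distance from joint 1 to link-1 COM:
  x_c1 = (L1/2)*cos(t1) = 1.7 * 0.3256 = 0.5535 m
Horizontal distance from joint 1 to link-2 COM:
  x_c2 = L1*cos(t1) + Lc2*cos(t1+t2)
       = 3.4*0.3256 + 1.5*-0.1564 = 0.8723 m
tau1 = m1*g*x_c1 + m2*g*x_c2
     = 9*9.81*0.5535 + 8*9.81*0.8723
     = 48.8655 + 68.4565
     = 117.322 Nm


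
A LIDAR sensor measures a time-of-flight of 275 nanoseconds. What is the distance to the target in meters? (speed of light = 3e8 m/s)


tof = 275 ns = 2.75e-07 s
dist = c * tof / 2
= 3e8 * 2.75e-07 / 2
= 41.25 m


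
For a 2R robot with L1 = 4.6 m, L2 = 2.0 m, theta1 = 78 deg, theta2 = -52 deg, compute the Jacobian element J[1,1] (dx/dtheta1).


J[1,1] = -L1*sin(t1) - L2*sin(t1+t2)
= -4.6*sin(78) - 2.0*sin(26)
= -5.3762


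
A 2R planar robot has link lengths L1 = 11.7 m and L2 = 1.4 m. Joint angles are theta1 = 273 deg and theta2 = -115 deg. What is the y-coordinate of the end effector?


Convert angles to radians: theta1 = 4.7647, theta2 = -2.0071
y = L1*sin(theta1) + L2*sin(theta1+theta2)
y = -11.684 + 0.5244
y = -11.1595


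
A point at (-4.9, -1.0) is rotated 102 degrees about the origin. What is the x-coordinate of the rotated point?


x' = x*cos(theta) - y*sin(theta)
cos(102 deg) = -0.2079, sin(102 deg) = 0.9781
x' = -4.9 * -0.2079 - -1.0 * 0.9781
= 1.0188 - -0.9781
= 1.9969


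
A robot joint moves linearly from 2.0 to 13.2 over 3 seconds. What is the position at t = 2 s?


s = t/T = 2/3 = 0.6667
p(t) = p0 + (pf-p0)*s
= 2.0 + (13.2 - 2.0) * 0.6667
= 9.4667


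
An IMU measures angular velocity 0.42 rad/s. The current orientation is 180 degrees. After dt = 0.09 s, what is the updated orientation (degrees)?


delta_theta = w * dt = 0.42 * 0.09 = 0.0378 rad
= 2.1658 deg
theta_new = 180 + 2.1658 = 182.1658 deg


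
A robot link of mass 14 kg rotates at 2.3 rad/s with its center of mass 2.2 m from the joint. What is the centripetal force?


F = m * omega^2 * r
= 14 * 2.3^2 * 2.2
= 14 * 5.29 * 2.2
= 162.932 N


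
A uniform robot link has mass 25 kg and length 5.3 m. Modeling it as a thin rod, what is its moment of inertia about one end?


I = (1/3) * m * L^2
= (1/3) * 25 * 5.3^2
= 0.333333 * 25 * 28.09
= 234.0833 kg*m^2


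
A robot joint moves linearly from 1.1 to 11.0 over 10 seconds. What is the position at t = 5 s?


s = t/T = 5/10 = 0.5
p(t) = p0 + (pf-p0)*s
= 1.1 + (11.0 - 1.1) * 0.5
= 6.05


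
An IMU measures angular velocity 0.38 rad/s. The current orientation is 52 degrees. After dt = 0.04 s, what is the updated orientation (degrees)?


delta_theta = w * dt = 0.38 * 0.04 = 0.0152 rad
= 0.8709 deg
theta_new = 52 + 0.8709 = 52.8709 deg


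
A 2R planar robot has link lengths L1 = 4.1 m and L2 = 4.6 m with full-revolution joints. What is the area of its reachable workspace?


r_max = L1 + L2 = 8.7 m
r_min = |L1 - L2| = 0.5 m
Area = pi*(r_max^2 - r_min^2)
= pi*(75.69 - 0.25)
= pi * 75.44
= 237.0017 m^2


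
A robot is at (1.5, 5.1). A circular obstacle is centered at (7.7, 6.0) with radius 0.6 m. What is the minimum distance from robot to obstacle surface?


center_dist = sqrt((1.5-7.7)^2 + (5.1-6.0)^2)
= sqrt(38.44 + 0.81)
= 6.265
min_dist = center_dist - radius = 6.265 - 0.6 = 5.665 m


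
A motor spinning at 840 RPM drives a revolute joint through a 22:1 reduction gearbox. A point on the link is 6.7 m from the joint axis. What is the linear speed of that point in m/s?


omega_motor = 840 * 2*pi/60 = 87.9646 rad/s
omega_joint = omega_motor / 22 = 3.9984 rad/s
v = omega_joint * r = 3.9984 * 6.7
= 26.7892 m/s


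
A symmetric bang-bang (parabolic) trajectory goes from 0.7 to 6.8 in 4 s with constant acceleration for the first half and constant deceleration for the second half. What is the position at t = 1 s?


Symmetric rest-to-rest: each phase covers (pf-p0)/2 in time T/2. 0.5*a*(T/2)^2 = (pf-p0)/2 => a = 4*(pf-p0)/T^2
a = 4*(6.8-0.7)/4^2 = 1.525
t = 1 is in the acceleration phase (t <= T/2).
p = p0 + 0.5*a*t^2 = 0.7 + 0.5*1.525*1^2
= 1.4625


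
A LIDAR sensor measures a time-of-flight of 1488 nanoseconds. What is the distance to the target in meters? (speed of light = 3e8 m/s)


tof = 1488 ns = 1.488e-06 s
dist = c * tof / 2
= 3e8 * 1.488e-06 / 2
= 223.2 m


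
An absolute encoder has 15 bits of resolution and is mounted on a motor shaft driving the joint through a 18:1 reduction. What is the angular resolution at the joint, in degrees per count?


counts = 2^15 = 32768
effective counts at joint = 32768 * 18 = 589824
resolution = 360 / 589824
= 6.1035e-04 deg/count


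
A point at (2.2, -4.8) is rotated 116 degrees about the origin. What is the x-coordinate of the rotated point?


x' = x*cos(theta) - y*sin(theta)
cos(116 deg) = -0.4384, sin(116 deg) = 0.8988
x' = 2.2 * -0.4384 - -4.8 * 0.8988
= -0.9644 - -4.3142
= 3.3498


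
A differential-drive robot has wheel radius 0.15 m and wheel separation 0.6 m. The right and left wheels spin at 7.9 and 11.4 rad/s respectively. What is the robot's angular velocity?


vR = r*wR = 0.15*7.9 = 1.185 m/s
vL = r*wL = 0.15*11.4 = 1.71 m/s
v = (vR+vL)/2 = 1.4475 m/s
omega = (vR-vL)/L = -0.875 rad/s
angular velocity = -0.875 rad/s


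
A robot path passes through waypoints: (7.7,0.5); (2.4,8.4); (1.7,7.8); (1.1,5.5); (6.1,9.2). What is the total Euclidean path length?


Segment lengths:
  seg1 = sqrt((-5.3)^2 + (7.9)^2) = 9.5131
  seg2 = sqrt((-0.7)^2 + (-0.6)^2) = 0.922
  seg3 = sqrt((-0.6)^2 + (-2.3)^2) = 2.377
  seg4 = sqrt((5.0)^2 + (3.7)^2) = 6.2201
Total = 19.0322


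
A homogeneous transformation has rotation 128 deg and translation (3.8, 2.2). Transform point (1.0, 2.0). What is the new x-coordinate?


x' = cos(theta)*px - sin(theta)*py + tx
= -0.6157*1.0 - 0.788*2.0 + 3.8
= 1.6083


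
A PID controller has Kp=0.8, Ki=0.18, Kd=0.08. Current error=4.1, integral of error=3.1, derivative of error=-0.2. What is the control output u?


u = Kp*e + Ki*int(e) + Kd*de/dt
= 0.8*4.1 + 0.18*3.1 + 0.08*(-0.2)
= 3.28 + 0.558 + -0.016
= 3.822


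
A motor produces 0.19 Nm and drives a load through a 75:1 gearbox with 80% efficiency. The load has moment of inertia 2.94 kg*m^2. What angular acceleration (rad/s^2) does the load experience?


tau_out = tau_motor * N * eta
= 0.19 * 75 * 0.8 = 11.4 Nm
alpha = tau_out / I = 11.4 / 2.94
= 3.8776 rad/s^2


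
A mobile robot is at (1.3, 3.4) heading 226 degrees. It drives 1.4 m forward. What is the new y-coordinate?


y_new = y0 + d*sin(theta)
= 3.4 + 1.4*sin(226)
= 3.4 + -1.0071
= 2.3929


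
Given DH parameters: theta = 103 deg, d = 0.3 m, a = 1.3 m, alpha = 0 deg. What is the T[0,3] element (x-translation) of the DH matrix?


T[0,3] = a * cos(theta)
= 1.3 * cos(103 deg)
= 1.3 * -0.225
= -0.2924


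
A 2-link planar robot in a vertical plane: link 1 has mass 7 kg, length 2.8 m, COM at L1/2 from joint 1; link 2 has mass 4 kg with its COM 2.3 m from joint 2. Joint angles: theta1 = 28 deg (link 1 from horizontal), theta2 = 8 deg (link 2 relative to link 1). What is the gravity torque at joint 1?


Horizontal distance from joint 1 to link-1 COM:
  x_c1 = (L1/2)*cos(t1) = 1.4 * 0.8829 = 1.2361 m
Horizontal distance from joint 1 to link-2 COM:
  x_c2 = L1*cos(t1) + Lc2*cos(t1+t2)
       = 2.8*0.8829 + 2.3*0.809 = 4.333 m
tau1 = m1*g*x_c1 + m2*g*x_c2
     = 7*9.81*1.2361 + 4*9.81*4.333
     = 84.8848 + 170.0266
     = 254.9114 Nm


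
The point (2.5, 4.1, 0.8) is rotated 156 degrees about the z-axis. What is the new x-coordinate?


Rotation about z-axis: x' = x*cos(theta) - y*sin(theta)
= 2.5 * -0.9135 - 4.1 * 0.4067
= -3.9515


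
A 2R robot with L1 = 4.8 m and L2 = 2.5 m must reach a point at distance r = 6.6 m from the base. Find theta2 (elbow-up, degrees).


cos(theta2) = (r^2 - L1^2 - L2^2) / (2*L1*L2)
cos(theta2) = (43.56 - 23.04 - 6.25) / 24.0
cos(theta2) = 0.594583
theta2 = 53.5171 degrees


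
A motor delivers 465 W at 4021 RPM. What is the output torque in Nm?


omega = 4021 * 2*pi/60 = 421.0781 rad/s
tau = P / omega = 465 / 421.0781
= 1.1043 Nm


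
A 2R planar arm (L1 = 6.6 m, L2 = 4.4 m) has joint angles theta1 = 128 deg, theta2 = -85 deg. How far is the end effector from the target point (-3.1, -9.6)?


End effector via forward kinematics:
x = L1*cos(t1) + L2*cos(t1+t2) = -0.8454
y = L1*sin(t1) + L2*sin(t1+t2) = 8.2017
Distance to target:
d = sqrt((-3.1 - -0.8454)^2 + (-9.6 - 8.2017)^2)
= sqrt(5.0832 + 316.8992)
= 17.9439 m


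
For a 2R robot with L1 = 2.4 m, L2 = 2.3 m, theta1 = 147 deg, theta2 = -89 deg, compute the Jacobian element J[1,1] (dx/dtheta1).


J[1,1] = -L1*sin(t1) - L2*sin(t1+t2)
= -2.4*sin(147) - 2.3*sin(58)
= -3.2576


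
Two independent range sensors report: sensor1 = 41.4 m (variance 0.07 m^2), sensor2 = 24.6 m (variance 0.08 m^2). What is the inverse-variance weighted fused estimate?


w1 = (1/var1) / (1/var1 + 1/var2)
   = 14.2857 / (14.2857 + 12.5) = 0.5333
w2 = 1 - w1 = 0.4667
fused = w1*s1 + w2*s2 = 22.08 + 11.48
= 33.56 m


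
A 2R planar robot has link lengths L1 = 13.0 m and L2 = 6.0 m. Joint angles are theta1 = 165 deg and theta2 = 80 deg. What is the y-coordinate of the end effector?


Convert angles to radians: theta1 = 2.8798, theta2 = 1.3963
y = L1*sin(theta1) + L2*sin(theta1+theta2)
y = 3.3646 + -5.4378
y = -2.0732


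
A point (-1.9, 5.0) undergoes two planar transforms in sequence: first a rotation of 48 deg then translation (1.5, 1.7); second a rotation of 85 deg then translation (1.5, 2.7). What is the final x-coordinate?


After transform 1:
x1 = cos(48)*-1.9 - sin(48)*5.0 + 1.5 = -3.4871
y1 = sin(48)*-1.9 + cos(48)*5.0 + 1.7 = 3.6337
After transform 2:
x2 = cos(85)*-3.4871 - sin(85)*3.6337 + 1.5
= -2.4238


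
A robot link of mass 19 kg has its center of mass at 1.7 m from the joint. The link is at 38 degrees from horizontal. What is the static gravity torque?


tau = m*g*L*cos(angle)
= 19 * 9.81 * 1.7 * cos(38 deg)
= 19 * 9.81 * 1.7 * 0.788
= 249.6915 Nm


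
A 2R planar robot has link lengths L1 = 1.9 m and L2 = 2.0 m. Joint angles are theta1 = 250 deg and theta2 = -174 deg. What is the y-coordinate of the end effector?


Convert angles to radians: theta1 = 4.3633, theta2 = -3.0369
y = L1*sin(theta1) + L2*sin(theta1+theta2)
y = -1.7854 + 1.9406
y = 0.1552


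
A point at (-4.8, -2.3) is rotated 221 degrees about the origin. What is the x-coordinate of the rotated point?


x' = x*cos(theta) - y*sin(theta)
cos(221 deg) = -0.7547, sin(221 deg) = -0.6561
x' = -4.8 * -0.7547 - -2.3 * -0.6561
= 3.6226 - 1.5089
= 2.1137


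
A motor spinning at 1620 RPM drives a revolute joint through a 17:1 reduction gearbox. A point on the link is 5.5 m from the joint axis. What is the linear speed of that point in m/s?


omega_motor = 1620 * 2*pi/60 = 169.646 rad/s
omega_joint = omega_motor / 17 = 9.9792 rad/s
v = omega_joint * r = 9.9792 * 5.5
= 54.8855 m/s


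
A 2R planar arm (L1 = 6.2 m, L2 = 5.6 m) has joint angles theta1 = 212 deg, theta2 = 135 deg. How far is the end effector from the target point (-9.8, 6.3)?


End effector via forward kinematics:
x = L1*cos(t1) + L2*cos(t1+t2) = 0.1986
y = L1*sin(t1) + L2*sin(t1+t2) = -4.5452
Distance to target:
d = sqrt((-9.8 - 0.1986)^2 + (6.3 - -4.5452)^2)
= sqrt(99.9715 + 117.6189)
= 14.7509 m


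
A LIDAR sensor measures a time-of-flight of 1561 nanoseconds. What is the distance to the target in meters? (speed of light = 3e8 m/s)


tof = 1561 ns = 1.561e-06 s
dist = c * tof / 2
= 3e8 * 1.561e-06 / 2
= 234.15 m


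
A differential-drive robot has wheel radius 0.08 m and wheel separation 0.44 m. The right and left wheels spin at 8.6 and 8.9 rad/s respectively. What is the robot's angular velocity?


vR = r*wR = 0.08*8.6 = 0.688 m/s
vL = r*wL = 0.08*8.9 = 0.712 m/s
v = (vR+vL)/2 = 0.7 m/s
omega = (vR-vL)/L = -0.0545 rad/s
angular velocity = -0.0545 rad/s


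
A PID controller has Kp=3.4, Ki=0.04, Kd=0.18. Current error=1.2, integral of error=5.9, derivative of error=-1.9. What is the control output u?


u = Kp*e + Ki*int(e) + Kd*de/dt
= 3.4*1.2 + 0.04*5.9 + 0.18*(-1.9)
= 4.08 + 0.236 + -0.342
= 3.974


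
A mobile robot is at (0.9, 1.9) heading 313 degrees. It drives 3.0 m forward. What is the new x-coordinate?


x_new = x0 + d*cos(theta)
= 0.9 + 3.0*cos(313)
= 0.9 + 2.046
= 2.946


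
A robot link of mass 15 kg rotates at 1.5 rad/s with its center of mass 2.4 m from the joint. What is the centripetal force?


F = m * omega^2 * r
= 15 * 1.5^2 * 2.4
= 15 * 2.25 * 2.4
= 81.0 N


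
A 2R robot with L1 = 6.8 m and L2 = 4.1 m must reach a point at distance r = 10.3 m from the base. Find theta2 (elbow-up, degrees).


cos(theta2) = (r^2 - L1^2 - L2^2) / (2*L1*L2)
cos(theta2) = (106.09 - 46.24 - 16.81) / 55.76
cos(theta2) = 0.771879
theta2 = 39.477 degrees


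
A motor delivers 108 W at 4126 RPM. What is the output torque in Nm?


omega = 4126 * 2*pi/60 = 432.0737 rad/s
tau = P / omega = 108 / 432.0737
= 0.25 Nm


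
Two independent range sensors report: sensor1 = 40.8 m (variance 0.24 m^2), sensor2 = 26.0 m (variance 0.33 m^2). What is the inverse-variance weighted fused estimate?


w1 = (1/var1) / (1/var1 + 1/var2)
   = 4.1667 / (4.1667 + 3.0303) = 0.5789
w2 = 1 - w1 = 0.4211
fused = w1*s1 + w2*s2 = 23.6211 + 10.9474
= 34.5684 m


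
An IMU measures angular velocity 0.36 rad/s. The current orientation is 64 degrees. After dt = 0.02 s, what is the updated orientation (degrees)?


delta_theta = w * dt = 0.36 * 0.02 = 0.0072 rad
= 0.4125 deg
theta_new = 64 + 0.4125 = 64.4125 deg


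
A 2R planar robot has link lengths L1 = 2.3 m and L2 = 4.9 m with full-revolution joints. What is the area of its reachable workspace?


r_max = L1 + L2 = 7.2 m
r_min = |L1 - L2| = 2.6 m
Area = pi*(r_max^2 - r_min^2)
= pi*(51.84 - 6.76)
= pi * 45.08
= 141.623 m^2


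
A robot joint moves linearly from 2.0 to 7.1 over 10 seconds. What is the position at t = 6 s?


s = t/T = 6/10 = 0.6
p(t) = p0 + (pf-p0)*s
= 2.0 + (7.1 - 2.0) * 0.6
= 5.06


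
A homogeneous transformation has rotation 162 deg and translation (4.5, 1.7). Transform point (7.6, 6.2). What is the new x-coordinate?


x' = cos(theta)*px - sin(theta)*py + tx
= -0.9511*7.6 - 0.309*6.2 + 4.5
= -4.6439


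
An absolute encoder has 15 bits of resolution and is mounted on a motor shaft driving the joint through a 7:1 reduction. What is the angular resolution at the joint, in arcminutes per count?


counts = 2^15 = 32768
effective counts at joint = 32768 * 7 = 229376
resolution = 360*60 / 229376
= 0.0942 arcmin/count


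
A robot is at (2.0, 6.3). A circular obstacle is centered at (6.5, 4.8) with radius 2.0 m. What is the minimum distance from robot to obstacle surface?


center_dist = sqrt((2.0-6.5)^2 + (6.3-4.8)^2)
= sqrt(20.25 + 2.25)
= 4.7434
min_dist = center_dist - radius = 4.7434 - 2.0 = 2.7434 m


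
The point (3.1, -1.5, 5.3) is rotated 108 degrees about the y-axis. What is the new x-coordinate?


Rotation about y-axis: x' = x*cos(theta) + z*sin(theta)
= 3.1 * -0.309 + 5.3 * 0.9511
= 4.0826


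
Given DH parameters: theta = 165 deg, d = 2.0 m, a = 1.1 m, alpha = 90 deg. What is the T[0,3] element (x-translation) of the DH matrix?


T[0,3] = a * cos(theta)
= 1.1 * cos(165 deg)
= 1.1 * -0.9659
= -1.0625


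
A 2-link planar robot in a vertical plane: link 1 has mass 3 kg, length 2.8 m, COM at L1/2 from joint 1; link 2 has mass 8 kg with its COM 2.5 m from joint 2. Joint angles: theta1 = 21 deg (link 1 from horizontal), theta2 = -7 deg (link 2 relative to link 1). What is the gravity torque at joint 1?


Horizontal distance from joint 1 to link-1 COM:
  x_c1 = (L1/2)*cos(t1) = 1.4 * 0.9336 = 1.307 m
Horizontal distance from joint 1 to link-2 COM:
  x_c2 = L1*cos(t1) + Lc2*cos(t1+t2)
       = 2.8*0.9336 + 2.5*0.9703 = 5.0398 m
tau1 = m1*g*x_c1 + m2*g*x_c2
     = 3*9.81*1.307 + 8*9.81*5.0398
     = 38.4654 + 395.5207
     = 433.9861 Nm


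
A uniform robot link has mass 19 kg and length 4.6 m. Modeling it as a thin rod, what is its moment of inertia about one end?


I = (1/3) * m * L^2
= (1/3) * 19 * 4.6^2
= 0.333333 * 19 * 21.16
= 134.0133 kg*m^2


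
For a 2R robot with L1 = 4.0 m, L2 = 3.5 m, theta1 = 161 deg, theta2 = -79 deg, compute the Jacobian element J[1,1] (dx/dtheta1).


J[1,1] = -L1*sin(t1) - L2*sin(t1+t2)
= -4.0*sin(161) - 3.5*sin(82)
= -4.7682


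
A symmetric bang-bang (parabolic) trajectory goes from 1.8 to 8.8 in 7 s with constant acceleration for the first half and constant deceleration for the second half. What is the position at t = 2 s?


Symmetric rest-to-rest: each phase covers (pf-p0)/2 in time T/2. 0.5*a*(T/2)^2 = (pf-p0)/2 => a = 4*(pf-p0)/T^2
a = 4*(8.8-1.8)/7^2 = 0.5714
t = 2 is in the acceleration phase (t <= T/2).
p = p0 + 0.5*a*t^2 = 1.8 + 0.5*0.5714*2^2
= 2.9429


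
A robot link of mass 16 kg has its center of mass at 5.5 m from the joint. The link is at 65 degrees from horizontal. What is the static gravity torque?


tau = m*g*L*cos(angle)
= 16 * 9.81 * 5.5 * cos(65 deg)
= 16 * 9.81 * 5.5 * 0.4226
= 364.8379 Nm


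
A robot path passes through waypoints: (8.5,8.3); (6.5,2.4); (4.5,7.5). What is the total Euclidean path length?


Segment lengths:
  seg1 = sqrt((-2.0)^2 + (-5.9)^2) = 6.2298
  seg2 = sqrt((-2.0)^2 + (5.1)^2) = 5.4781
Total = 11.7079


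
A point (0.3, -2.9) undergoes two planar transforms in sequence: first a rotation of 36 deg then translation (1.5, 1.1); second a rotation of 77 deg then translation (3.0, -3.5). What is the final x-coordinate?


After transform 1:
x1 = cos(36)*0.3 - sin(36)*-2.9 + 1.5 = 3.4473
y1 = sin(36)*0.3 + cos(36)*-2.9 + 1.1 = -1.0698
After transform 2:
x2 = cos(77)*3.4473 - sin(77)*-1.0698 + 3.0
= 4.8179


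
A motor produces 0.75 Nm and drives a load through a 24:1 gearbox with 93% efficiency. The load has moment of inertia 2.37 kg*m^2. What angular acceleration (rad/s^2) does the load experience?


tau_out = tau_motor * N * eta
= 0.75 * 24 * 0.93 = 16.74 Nm
alpha = tau_out / I = 16.74 / 2.37
= 7.0633 rad/s^2


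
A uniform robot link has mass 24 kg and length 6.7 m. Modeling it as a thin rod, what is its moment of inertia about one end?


I = (1/3) * m * L^2
= (1/3) * 24 * 6.7^2
= 0.333333 * 24 * 44.89
= 359.12 kg*m^2


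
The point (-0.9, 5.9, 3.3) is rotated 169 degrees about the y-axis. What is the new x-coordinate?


Rotation about y-axis: x' = x*cos(theta) + z*sin(theta)
= -0.9 * -0.9816 + 3.3 * 0.1908
= 1.5131


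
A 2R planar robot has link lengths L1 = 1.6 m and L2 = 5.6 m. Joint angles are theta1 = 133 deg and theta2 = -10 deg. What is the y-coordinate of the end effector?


Convert angles to radians: theta1 = 2.3213, theta2 = -0.1745
y = L1*sin(theta1) + L2*sin(theta1+theta2)
y = 1.1702 + 4.6966
y = 5.8667


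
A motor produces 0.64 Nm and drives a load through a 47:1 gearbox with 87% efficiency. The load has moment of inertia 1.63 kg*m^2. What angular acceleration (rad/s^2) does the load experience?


tau_out = tau_motor * N * eta
= 0.64 * 47 * 0.87 = 26.1696 Nm
alpha = tau_out / I = 26.1696 / 1.63
= 16.055 rad/s^2


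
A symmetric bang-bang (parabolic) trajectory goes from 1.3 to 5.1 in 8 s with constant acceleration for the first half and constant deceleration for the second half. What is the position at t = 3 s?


Symmetric rest-to-rest: each phase covers (pf-p0)/2 in time T/2. 0.5*a*(T/2)^2 = (pf-p0)/2 => a = 4*(pf-p0)/T^2
a = 4*(5.1-1.3)/8^2 = 0.2375
t = 3 is in the acceleration phase (t <= T/2).
p = p0 + 0.5*a*t^2 = 1.3 + 0.5*0.2375*3^2
= 2.3687


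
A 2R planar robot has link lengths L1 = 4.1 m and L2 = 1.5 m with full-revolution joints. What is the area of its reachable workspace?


r_max = L1 + L2 = 5.6 m
r_min = |L1 - L2| = 2.6 m
Area = pi*(r_max^2 - r_min^2)
= pi*(31.36 - 6.76)
= pi * 24.6
= 77.2832 m^2


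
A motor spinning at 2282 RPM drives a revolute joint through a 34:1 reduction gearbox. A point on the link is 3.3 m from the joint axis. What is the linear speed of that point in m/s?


omega_motor = 2282 * 2*pi/60 = 238.9705 rad/s
omega_joint = omega_motor / 34 = 7.0285 rad/s
v = omega_joint * r = 7.0285 * 3.3
= 23.1942 m/s


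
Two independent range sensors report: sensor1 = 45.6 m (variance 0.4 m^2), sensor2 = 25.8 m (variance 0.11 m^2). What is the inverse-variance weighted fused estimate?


w1 = (1/var1) / (1/var1 + 1/var2)
   = 2.5 / (2.5 + 9.0909) = 0.2157
w2 = 1 - w1 = 0.7843
fused = w1*s1 + w2*s2 = 9.8353 + 20.2353
= 30.0706 m


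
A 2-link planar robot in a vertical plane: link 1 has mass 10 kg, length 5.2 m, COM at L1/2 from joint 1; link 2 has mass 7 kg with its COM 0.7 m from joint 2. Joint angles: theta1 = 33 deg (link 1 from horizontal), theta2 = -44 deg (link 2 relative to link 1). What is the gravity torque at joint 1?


Horizontal distance from joint 1 to link-1 COM:
  x_c1 = (L1/2)*cos(t1) = 2.6 * 0.8387 = 2.1805 m
Horizontal distance from joint 1 to link-2 COM:
  x_c2 = L1*cos(t1) + Lc2*cos(t1+t2)
       = 5.2*0.8387 + 0.7*0.9816 = 5.0482 m
tau1 = m1*g*x_c1 + m2*g*x_c2
     = 10*9.81*2.1805 + 7*9.81*5.0482
     = 213.9113 + 346.6617
     = 560.573 Nm


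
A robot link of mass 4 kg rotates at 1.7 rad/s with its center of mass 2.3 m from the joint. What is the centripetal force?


F = m * omega^2 * r
= 4 * 1.7^2 * 2.3
= 4 * 2.89 * 2.3
= 26.588 N


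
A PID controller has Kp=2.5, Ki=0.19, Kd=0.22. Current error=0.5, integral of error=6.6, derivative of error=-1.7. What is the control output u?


u = Kp*e + Ki*int(e) + Kd*de/dt
= 2.5*0.5 + 0.19*6.6 + 0.22*(-1.7)
= 1.25 + 1.254 + -0.374
= 2.13


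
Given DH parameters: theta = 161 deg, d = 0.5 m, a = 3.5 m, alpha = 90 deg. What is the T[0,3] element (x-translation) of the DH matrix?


T[0,3] = a * cos(theta)
= 3.5 * cos(161 deg)
= 3.5 * -0.9455
= -3.3093


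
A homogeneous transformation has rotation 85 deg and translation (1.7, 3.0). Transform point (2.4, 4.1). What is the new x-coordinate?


x' = cos(theta)*px - sin(theta)*py + tx
= 0.0872*2.4 - 0.9962*4.1 + 1.7
= -2.1752


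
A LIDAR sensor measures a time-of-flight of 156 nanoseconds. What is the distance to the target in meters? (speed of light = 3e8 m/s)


tof = 156 ns = 1.56e-07 s
dist = c * tof / 2
= 3e8 * 1.56e-07 / 2
= 23.4 m


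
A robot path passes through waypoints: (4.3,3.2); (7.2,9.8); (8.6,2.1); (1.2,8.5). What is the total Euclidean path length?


Segment lengths:
  seg1 = sqrt((2.9)^2 + (6.6)^2) = 7.209
  seg2 = sqrt((1.4)^2 + (-7.7)^2) = 7.8262
  seg3 = sqrt((-7.4)^2 + (6.4)^2) = 9.7837
Total = 24.8189


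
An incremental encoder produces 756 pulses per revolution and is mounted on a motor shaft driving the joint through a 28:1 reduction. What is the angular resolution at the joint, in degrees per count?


counts per rev = 756
effective counts at joint = 756 * 28 = 21168
resolution = 360 / 21168
= 0.017 deg/count


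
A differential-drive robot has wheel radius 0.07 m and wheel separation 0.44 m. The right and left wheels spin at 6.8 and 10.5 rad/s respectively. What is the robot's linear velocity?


vR = r*wR = 0.07*6.8 = 0.476 m/s
vL = r*wL = 0.07*10.5 = 0.735 m/s
v = (vR+vL)/2 = 0.6055 m/s
omega = (vR-vL)/L = -0.5886 rad/s
linear velocity = 0.6055 m/s


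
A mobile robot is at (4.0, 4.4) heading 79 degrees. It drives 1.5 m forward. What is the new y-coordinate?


y_new = y0 + d*sin(theta)
= 4.4 + 1.5*sin(79)
= 4.4 + 1.4724
= 5.8724


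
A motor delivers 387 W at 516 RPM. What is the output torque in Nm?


omega = 516 * 2*pi/60 = 54.0354 rad/s
tau = P / omega = 387 / 54.0354
= 7.162 Nm


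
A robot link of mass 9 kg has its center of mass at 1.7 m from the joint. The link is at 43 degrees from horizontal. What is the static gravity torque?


tau = m*g*L*cos(angle)
= 9 * 9.81 * 1.7 * cos(43 deg)
= 9 * 9.81 * 1.7 * 0.7314
= 109.7711 Nm


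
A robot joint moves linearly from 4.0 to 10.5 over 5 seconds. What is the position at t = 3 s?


s = t/T = 3/5 = 0.6
p(t) = p0 + (pf-p0)*s
= 4.0 + (10.5 - 4.0) * 0.6
= 7.9


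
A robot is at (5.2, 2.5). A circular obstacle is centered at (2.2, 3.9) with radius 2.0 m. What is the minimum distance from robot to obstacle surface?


center_dist = sqrt((5.2-2.2)^2 + (2.5-3.9)^2)
= sqrt(9.0 + 1.96)
= 3.3106
min_dist = center_dist - radius = 3.3106 - 2.0 = 1.3106 m


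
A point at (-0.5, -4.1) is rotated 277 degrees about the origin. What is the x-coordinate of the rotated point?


x' = x*cos(theta) - y*sin(theta)
cos(277 deg) = 0.1219, sin(277 deg) = -0.9925
x' = -0.5 * 0.1219 - -4.1 * -0.9925
= -0.0609 - 4.0694
= -4.1304


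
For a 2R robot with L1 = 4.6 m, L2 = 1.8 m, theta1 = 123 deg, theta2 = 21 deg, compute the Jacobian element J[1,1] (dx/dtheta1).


J[1,1] = -L1*sin(t1) - L2*sin(t1+t2)
= -4.6*sin(123) - 1.8*sin(144)
= -4.9159


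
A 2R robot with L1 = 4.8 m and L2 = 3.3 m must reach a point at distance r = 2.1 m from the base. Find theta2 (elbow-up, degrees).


cos(theta2) = (r^2 - L1^2 - L2^2) / (2*L1*L2)
cos(theta2) = (4.41 - 23.04 - 10.89) / 31.68
cos(theta2) = -0.931818
theta2 = 158.72 degrees


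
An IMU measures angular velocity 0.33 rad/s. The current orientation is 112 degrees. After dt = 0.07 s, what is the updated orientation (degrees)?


delta_theta = w * dt = 0.33 * 0.07 = 0.0231 rad
= 1.3235 deg
theta_new = 112 + 1.3235 = 113.3235 deg


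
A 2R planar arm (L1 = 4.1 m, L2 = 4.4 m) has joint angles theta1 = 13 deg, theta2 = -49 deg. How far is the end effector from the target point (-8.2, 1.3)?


End effector via forward kinematics:
x = L1*cos(t1) + L2*cos(t1+t2) = 7.5546
y = L1*sin(t1) + L2*sin(t1+t2) = -1.664
Distance to target:
d = sqrt((-8.2 - 7.5546)^2 + (1.3 - -1.664)^2)
= sqrt(248.2072 + 8.785)
= 16.031 m


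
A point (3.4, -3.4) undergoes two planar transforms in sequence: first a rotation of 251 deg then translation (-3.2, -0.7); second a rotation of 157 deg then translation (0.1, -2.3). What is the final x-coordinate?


After transform 1:
x1 = cos(251)*3.4 - sin(251)*-3.4 + -3.2 = -7.5217
y1 = sin(251)*3.4 + cos(251)*-3.4 + -0.7 = -2.8078
After transform 2:
x2 = cos(157)*-7.5217 - sin(157)*-2.8078 + 0.1
= 8.1209


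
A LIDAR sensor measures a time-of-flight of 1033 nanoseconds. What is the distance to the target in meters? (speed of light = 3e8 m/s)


tof = 1033 ns = 1.033e-06 s
dist = c * tof / 2
= 3e8 * 1.033e-06 / 2
= 154.95 m


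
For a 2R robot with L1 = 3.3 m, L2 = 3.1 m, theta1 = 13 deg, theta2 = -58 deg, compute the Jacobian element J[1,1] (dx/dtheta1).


J[1,1] = -L1*sin(t1) - L2*sin(t1+t2)
= -3.3*sin(13) - 3.1*sin(-45)
= 1.4497


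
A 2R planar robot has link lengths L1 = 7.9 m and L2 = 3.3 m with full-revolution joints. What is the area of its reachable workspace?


r_max = L1 + L2 = 11.2 m
r_min = |L1 - L2| = 4.6 m
Area = pi*(r_max^2 - r_min^2)
= pi*(125.44 - 21.16)
= pi * 104.28
= 327.6053 m^2


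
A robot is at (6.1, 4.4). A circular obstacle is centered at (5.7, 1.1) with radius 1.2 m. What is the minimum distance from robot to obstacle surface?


center_dist = sqrt((6.1-5.7)^2 + (4.4-1.1)^2)
= sqrt(0.16 + 10.89)
= 3.3242
min_dist = center_dist - radius = 3.3242 - 1.2 = 2.1242 m


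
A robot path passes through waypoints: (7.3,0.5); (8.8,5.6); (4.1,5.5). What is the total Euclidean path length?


Segment lengths:
  seg1 = sqrt((1.5)^2 + (5.1)^2) = 5.316
  seg2 = sqrt((-4.7)^2 + (-0.1)^2) = 4.7011
Total = 10.0171


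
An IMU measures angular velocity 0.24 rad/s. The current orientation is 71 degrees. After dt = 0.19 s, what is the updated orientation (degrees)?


delta_theta = w * dt = 0.24 * 0.19 = 0.0456 rad
= 2.6127 deg
theta_new = 71 + 2.6127 = 73.6127 deg


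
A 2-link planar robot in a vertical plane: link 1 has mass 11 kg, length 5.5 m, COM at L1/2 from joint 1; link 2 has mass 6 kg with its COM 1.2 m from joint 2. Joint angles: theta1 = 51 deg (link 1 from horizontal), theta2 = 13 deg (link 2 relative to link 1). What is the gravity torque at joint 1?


Horizontal distance from joint 1 to link-1 COM:
  x_c1 = (L1/2)*cos(t1) = 2.75 * 0.6293 = 1.7306 m
Horizontal distance from joint 1 to link-2 COM:
  x_c2 = L1*cos(t1) + Lc2*cos(t1+t2)
       = 5.5*0.6293 + 1.2*0.4384 = 3.9873 m
tau1 = m1*g*x_c1 + m2*g*x_c2
     = 11*9.81*1.7306 + 6*9.81*3.9873
     = 186.7524 + 234.6929
     = 421.4453 Nm


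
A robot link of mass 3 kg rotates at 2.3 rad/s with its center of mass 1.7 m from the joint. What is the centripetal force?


F = m * omega^2 * r
= 3 * 2.3^2 * 1.7
= 3 * 5.29 * 1.7
= 26.979 N


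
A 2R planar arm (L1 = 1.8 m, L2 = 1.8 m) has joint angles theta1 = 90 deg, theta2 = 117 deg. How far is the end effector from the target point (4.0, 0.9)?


End effector via forward kinematics:
x = L1*cos(t1) + L2*cos(t1+t2) = -1.6038
y = L1*sin(t1) + L2*sin(t1+t2) = 0.9828
Distance to target:
d = sqrt((4.0 - -1.6038)^2 + (0.9 - 0.9828)^2)
= sqrt(31.4027 + 0.0069)
= 5.6044 m


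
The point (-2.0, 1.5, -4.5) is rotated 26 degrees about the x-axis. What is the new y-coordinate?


Rotation about x-axis: y' = y*cos(theta) - z*sin(theta)
= 1.5 * 0.8988 - -4.5 * 0.4384
= 3.3209


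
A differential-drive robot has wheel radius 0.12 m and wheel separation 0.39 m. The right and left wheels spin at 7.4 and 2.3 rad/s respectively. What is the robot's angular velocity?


vR = r*wR = 0.12*7.4 = 0.888 m/s
vL = r*wL = 0.12*2.3 = 0.276 m/s
v = (vR+vL)/2 = 0.582 m/s
omega = (vR-vL)/L = 1.5692 rad/s
angular velocity = 1.5692 rad/s


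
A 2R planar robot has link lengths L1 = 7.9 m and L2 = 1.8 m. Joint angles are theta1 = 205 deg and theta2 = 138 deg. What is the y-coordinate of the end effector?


Convert angles to radians: theta1 = 3.5779, theta2 = 2.4086
y = L1*sin(theta1) + L2*sin(theta1+theta2)
y = -3.3387 + -0.5263
y = -3.865
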